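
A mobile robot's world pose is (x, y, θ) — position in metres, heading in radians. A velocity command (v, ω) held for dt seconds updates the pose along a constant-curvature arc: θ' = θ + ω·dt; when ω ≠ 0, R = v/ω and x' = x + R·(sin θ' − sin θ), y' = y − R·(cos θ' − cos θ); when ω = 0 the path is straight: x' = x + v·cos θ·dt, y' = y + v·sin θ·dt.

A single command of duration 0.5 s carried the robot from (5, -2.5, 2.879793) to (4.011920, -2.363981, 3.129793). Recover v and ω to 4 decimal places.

Δθ = 3.129793 − 2.879793 = 0.250000
ω = Δθ/dt = 0.250000/0.5 = 0.5000
R = Δx/(sin θ' − sin θ) = 4.0000
v = R·ω = 4.0000·0.5000 = 2.0000

v = 2.0000, ω = 0.5000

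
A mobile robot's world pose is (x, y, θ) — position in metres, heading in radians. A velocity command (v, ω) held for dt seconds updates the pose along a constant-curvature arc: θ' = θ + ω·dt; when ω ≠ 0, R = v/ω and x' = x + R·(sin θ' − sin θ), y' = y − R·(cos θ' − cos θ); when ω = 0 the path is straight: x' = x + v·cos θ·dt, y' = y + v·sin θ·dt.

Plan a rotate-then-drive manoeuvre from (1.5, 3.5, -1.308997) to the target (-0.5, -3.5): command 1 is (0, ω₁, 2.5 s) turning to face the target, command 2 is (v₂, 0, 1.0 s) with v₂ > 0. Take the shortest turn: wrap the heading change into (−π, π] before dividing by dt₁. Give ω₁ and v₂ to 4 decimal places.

heading to target = atan2(-3.5−3.5, -0.5−1.5) = -1.8491
Δθ = wrap(-1.8491 − -1.3090) = -0.5401; ω₁ = Δθ/dt₁ = -0.2160
distance = √((-0.5−1.5)² + (-3.5−3.5)²) = 7.2801; v₂ = distance/dt₂ = 7.2801

ω₁ = -0.2160, v₂ = 7.2801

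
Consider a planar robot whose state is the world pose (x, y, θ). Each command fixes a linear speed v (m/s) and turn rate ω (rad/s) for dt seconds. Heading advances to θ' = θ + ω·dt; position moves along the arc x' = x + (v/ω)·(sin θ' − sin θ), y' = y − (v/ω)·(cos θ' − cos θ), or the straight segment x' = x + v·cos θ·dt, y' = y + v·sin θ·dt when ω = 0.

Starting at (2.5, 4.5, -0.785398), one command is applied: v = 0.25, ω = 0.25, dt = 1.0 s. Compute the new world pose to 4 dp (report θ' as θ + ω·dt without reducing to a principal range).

θ' = -0.7854 + 0.25·1.0 = -0.5354
R = v/ω = 0.25/0.25 = 1.0000
x' = 2.5 + 1.0000·(sin -0.5354 − sin -0.7854) = 2.6969
y' = 4.5 − 1.0000·(cos -0.5354 − cos -0.7854) = 4.3470

(2.6969, 4.3470, -0.5354)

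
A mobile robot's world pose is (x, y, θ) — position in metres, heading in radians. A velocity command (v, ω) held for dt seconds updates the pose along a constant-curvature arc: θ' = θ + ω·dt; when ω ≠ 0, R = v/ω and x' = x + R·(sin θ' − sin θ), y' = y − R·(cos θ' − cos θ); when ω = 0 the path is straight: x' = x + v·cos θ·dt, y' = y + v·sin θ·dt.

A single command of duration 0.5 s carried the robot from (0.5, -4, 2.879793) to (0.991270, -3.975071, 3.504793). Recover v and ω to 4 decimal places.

v = -1.0000, ω = 1.2500

Δθ = 3.504793 − 2.879793 = 0.625000
ω = Δθ/dt = 0.625000/0.5 = 1.2500
R = Δx/(sin θ' − sin θ) = -0.8000
v = R·ω = -0.8000·1.2500 = -1.0000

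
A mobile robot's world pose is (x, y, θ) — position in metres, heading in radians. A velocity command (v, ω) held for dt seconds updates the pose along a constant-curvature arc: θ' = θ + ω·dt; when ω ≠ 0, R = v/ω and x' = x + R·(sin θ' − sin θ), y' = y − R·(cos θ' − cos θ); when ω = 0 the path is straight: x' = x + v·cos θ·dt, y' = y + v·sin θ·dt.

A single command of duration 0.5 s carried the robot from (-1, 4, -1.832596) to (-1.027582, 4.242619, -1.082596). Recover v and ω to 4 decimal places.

v = -0.5000, ω = 1.5000

Δθ = -1.082596 − -1.832596 = 0.750000
ω = Δθ/dt = 0.750000/0.5 = 1.5000
R = −Δy/(cos θ' − cos θ) = -0.3333
v = R·ω = -0.3333·1.5000 = -0.5000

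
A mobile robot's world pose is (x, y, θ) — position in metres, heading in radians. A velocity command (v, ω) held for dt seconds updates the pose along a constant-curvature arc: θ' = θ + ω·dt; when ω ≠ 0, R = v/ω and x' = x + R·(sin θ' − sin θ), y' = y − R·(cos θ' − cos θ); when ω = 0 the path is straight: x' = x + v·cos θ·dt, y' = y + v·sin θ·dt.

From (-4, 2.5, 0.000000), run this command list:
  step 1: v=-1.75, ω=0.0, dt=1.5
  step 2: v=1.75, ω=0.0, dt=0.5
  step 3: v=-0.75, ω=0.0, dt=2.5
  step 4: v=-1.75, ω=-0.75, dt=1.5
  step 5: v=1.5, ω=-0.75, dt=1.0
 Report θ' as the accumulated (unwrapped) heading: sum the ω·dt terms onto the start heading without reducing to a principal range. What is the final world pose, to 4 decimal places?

step 1: θ'=0.0000 (straight) → pose (-6.6250, 2.5000, 0.0000)
step 2: θ'=0.0000 (straight) → pose (-5.7500, 2.5000, 0.0000)
step 3: θ'=0.0000 (straight) → pose (-7.6250, 2.5000, 0.0000)
step 4: θ'=-1.1250 (R=2.3333) → pose (-9.7303, 3.8273, -1.1250)
step 5: θ'=-1.8750 (R=-2.0000) → pose (-9.6267, 2.3658, -1.8750)

(-9.6267, 2.3658, -1.8750)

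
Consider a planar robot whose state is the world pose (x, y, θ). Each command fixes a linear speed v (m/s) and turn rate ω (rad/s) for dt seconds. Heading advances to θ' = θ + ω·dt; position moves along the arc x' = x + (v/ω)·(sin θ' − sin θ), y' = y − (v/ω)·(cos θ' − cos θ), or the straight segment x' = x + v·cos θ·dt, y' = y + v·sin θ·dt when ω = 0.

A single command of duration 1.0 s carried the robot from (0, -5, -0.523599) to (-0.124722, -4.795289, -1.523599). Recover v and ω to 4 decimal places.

v = -0.2500, ω = -1.0000

Δθ = -1.523599 − -0.523599 = -1.000000
ω = Δθ/dt = -1.000000/1.0 = -1.0000
R = −Δy/(cos θ' − cos θ) = 0.2500
v = R·ω = 0.2500·-1.0000 = -0.2500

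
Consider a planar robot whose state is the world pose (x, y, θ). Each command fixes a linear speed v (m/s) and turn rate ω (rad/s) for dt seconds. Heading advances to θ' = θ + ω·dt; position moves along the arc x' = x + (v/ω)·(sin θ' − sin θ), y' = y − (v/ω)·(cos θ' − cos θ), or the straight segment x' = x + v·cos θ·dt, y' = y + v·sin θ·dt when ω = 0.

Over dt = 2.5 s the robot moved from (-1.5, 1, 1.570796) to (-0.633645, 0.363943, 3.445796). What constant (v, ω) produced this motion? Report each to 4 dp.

v = -0.5000, ω = 0.7500

Δθ = 3.445796 − 1.570796 = 1.875000
ω = Δθ/dt = 1.875000/2.5 = 0.7500
R = Δx/(sin θ' − sin θ) = -0.6667
v = R·ω = -0.6667·0.7500 = -0.5000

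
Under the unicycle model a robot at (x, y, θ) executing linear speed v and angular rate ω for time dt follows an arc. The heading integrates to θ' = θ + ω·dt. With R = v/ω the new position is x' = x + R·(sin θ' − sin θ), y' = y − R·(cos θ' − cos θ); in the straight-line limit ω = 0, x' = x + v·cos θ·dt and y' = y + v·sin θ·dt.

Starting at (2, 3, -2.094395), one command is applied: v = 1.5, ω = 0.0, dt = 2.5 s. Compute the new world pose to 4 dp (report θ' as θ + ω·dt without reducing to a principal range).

(0.1250, -0.2476, -2.0944)

θ' = -2.0944 + 0.0·2.5 = -2.0944
ω = 0 → straight: x' = 2 + 1.5·cos(-2.0944)·2.5 = 0.1250
y' = 3 + 1.5·sin(-2.0944)·2.5 = -0.2476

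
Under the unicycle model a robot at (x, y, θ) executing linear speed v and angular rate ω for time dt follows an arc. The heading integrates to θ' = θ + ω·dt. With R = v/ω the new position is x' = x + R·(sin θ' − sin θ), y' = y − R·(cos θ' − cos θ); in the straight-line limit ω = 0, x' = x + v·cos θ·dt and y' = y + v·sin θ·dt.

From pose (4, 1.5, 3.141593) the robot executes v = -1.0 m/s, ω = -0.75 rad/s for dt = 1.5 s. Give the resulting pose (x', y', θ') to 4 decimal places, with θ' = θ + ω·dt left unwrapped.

(5.2030, 0.7416, 2.0166)

θ' = 3.1416 + -0.75·1.5 = 2.0166
R = v/ω = -1.0/-0.75 = 1.3333
x' = 4 + 1.3333·(sin 2.0166 − sin 3.1416) = 5.2030
y' = 1.5 − 1.3333·(cos 2.0166 − cos 3.1416) = 0.7416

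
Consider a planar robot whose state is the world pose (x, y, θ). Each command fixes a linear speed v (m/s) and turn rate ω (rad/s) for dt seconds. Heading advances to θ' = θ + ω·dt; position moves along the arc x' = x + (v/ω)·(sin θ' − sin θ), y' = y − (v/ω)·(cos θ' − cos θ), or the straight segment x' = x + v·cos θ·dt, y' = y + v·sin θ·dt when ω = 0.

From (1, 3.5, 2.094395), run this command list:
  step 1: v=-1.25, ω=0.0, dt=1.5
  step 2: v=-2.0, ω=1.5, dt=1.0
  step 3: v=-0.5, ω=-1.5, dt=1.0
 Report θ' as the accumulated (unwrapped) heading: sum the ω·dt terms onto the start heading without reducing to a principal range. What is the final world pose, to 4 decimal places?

(4.1100, 1.2108, 2.0944)

step 1: θ'=2.0944 (straight) → pose (1.9375, 1.8762, 2.0944)
step 2: θ'=3.5944 (R=-1.3333) → pose (3.6755, 1.3439, 3.5944)
step 3: θ'=2.0944 (R=0.3333) → pose (4.1100, 1.2108, 2.0944)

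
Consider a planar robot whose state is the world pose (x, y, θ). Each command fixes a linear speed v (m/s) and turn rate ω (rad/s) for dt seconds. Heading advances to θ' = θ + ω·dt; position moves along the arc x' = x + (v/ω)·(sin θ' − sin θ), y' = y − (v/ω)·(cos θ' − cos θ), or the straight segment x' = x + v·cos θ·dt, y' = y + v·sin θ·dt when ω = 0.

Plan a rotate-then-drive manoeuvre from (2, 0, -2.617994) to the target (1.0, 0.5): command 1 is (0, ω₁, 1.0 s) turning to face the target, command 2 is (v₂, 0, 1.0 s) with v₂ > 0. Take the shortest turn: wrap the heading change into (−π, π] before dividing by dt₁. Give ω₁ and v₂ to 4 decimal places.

heading to target = atan2(0.5−0, 1−2) = 2.6779
Δθ = wrap(2.6779 − -2.6180) = -0.9872; ω₁ = Δθ/dt₁ = -0.9872
distance = √((1−2)² + (0.5−0)²) = 1.1180; v₂ = distance/dt₂ = 1.1180

ω₁ = -0.9872, v₂ = 1.1180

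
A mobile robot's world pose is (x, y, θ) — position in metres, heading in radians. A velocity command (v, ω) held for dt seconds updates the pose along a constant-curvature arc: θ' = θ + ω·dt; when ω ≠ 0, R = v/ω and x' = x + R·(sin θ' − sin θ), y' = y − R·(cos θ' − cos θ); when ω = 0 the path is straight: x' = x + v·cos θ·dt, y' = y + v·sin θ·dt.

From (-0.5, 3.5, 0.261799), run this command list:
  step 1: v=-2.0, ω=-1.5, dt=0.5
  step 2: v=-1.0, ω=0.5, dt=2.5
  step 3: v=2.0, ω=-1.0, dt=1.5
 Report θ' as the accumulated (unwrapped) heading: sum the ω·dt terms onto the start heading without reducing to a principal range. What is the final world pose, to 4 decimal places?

step 1: θ'=-0.4882 (R=1.3333) → pose (-1.4705, 3.6103, -0.4882)
step 2: θ'=0.7618 (R=-2.0000) → pose (-3.7890, 3.2912, 0.7618)
step 3: θ'=-0.7382 (R=-2.0000) → pose (-1.0626, 3.3233, -0.7382)

(-1.0626, 3.3233, -0.7382)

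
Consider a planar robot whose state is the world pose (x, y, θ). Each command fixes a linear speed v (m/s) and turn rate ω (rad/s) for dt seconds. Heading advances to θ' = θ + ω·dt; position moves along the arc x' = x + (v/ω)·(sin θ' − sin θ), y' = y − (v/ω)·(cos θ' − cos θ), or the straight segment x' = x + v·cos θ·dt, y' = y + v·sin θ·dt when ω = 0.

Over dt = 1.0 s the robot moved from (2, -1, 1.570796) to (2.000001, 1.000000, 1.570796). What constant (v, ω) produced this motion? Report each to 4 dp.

v = 2.0000, ω = 0.0000

Δθ = 1.570796 − 1.570796 = 0.000000
ω = Δθ/dt = 0.000000/1.0 = 0.0000
ω = 0 → v = (Δx·cos θ + Δy·sin θ)/dt = 2.0000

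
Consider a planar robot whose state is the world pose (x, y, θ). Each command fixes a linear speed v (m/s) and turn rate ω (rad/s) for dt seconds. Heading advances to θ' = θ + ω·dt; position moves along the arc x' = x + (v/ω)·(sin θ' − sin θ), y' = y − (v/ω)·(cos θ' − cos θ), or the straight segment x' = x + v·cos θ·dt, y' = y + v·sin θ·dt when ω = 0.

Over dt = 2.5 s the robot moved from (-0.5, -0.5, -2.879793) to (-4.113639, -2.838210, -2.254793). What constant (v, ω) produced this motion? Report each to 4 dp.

Δθ = -2.254793 − -2.879793 = 0.625000
ω = Δθ/dt = 0.625000/2.5 = 0.2500
R = Δx/(sin θ' − sin θ) = 7.0000
v = R·ω = 7.0000·0.2500 = 1.7500

v = 1.7500, ω = 0.2500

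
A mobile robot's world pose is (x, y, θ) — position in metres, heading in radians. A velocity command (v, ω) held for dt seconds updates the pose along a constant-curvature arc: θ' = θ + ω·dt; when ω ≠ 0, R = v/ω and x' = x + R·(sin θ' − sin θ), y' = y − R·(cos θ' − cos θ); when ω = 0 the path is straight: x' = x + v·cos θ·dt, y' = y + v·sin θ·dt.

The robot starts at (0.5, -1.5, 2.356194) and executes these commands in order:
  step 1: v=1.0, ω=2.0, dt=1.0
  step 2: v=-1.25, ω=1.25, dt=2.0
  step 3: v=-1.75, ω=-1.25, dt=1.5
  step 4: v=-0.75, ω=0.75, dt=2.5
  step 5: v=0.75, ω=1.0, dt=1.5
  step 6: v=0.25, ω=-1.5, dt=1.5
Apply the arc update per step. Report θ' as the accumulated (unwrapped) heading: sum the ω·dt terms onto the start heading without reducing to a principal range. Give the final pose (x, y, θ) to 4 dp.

(-4.9904, 2.1246, 6.1062)

step 1: θ'=4.3562 (R=0.5000) → pose (-0.3222, -1.6792, 4.3562)
step 2: θ'=6.8562 (R=-1.0000) → pose (-1.8016, -0.4902, 6.8562)
step 3: θ'=4.9812 (R=1.4000) → pose (-3.9103, 0.3144, 4.9812)
step 4: θ'=6.8562 (R=-1.0000) → pose (-5.4166, 0.8891, 6.8562)
step 5: θ'=8.3562 (R=0.7500) → pose (-5.1658, 1.8803, 8.3562)
step 6: θ'=6.1062 (R=-0.1667) → pose (-4.9904, 2.1246, 6.1062)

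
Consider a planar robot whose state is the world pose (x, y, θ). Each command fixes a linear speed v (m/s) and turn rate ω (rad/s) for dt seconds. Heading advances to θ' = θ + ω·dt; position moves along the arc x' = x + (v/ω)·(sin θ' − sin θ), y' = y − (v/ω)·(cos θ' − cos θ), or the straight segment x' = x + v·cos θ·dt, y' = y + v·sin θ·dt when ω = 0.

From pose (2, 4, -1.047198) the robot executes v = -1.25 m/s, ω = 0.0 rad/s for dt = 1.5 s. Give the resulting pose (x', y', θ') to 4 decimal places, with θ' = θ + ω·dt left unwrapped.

θ' = -1.0472 + 0.0·1.5 = -1.0472
ω = 0 → straight: x' = 2 + -1.25·cos(-1.0472)·1.5 = 1.0625
y' = 4 + -1.25·sin(-1.0472)·1.5 = 5.6238

(1.0625, 5.6238, -1.0472)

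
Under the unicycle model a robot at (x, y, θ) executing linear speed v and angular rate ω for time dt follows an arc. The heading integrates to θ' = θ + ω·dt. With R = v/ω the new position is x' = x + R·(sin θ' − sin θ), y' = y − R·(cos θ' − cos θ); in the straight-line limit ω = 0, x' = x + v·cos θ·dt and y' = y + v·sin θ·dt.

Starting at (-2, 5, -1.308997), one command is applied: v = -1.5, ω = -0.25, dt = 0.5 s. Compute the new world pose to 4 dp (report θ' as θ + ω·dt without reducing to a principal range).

θ' = -1.3090 + -0.25·0.5 = -1.4340
R = v/ω = -1.5/-0.25 = 6.0000
x' = -2 + 6.0000·(sin -1.4340 − sin -1.3090) = -2.1484
y' = 5 − 6.0000·(cos -1.4340 − cos -1.3090) = 5.7347

(-2.1484, 5.7347, -1.4340)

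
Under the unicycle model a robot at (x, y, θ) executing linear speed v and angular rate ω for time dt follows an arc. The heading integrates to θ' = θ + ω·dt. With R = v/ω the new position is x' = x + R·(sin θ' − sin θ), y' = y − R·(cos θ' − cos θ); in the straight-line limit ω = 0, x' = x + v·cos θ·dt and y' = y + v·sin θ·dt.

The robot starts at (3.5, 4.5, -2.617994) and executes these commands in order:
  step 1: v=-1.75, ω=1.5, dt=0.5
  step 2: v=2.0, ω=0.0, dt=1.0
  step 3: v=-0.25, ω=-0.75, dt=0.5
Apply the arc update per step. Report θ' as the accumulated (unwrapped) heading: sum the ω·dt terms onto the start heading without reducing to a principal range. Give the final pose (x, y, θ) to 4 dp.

(3.5044, 3.3663, -2.2430)

step 1: θ'=-1.8680 (R=-1.1667) → pose (4.0322, 5.1687, -1.8680)
step 2: θ'=-1.8680 (straight) → pose (3.4465, 3.2564, -1.8680)
step 3: θ'=-2.2430 (R=0.3333) → pose (3.5044, 3.3663, -2.2430)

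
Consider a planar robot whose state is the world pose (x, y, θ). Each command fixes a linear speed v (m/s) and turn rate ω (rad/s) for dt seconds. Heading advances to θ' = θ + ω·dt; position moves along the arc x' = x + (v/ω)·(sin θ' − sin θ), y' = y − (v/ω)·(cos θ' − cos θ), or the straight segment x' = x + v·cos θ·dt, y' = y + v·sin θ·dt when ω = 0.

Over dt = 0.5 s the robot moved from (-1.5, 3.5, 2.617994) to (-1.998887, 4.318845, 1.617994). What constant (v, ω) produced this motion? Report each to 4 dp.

Δθ = 1.617994 − 2.617994 = -1.000000
ω = Δθ/dt = -1.000000/0.5 = -2.0000
R = −Δy/(cos θ' − cos θ) = -1.0000
v = R·ω = -1.0000·-2.0000 = 2.0000

v = 2.0000, ω = -2.0000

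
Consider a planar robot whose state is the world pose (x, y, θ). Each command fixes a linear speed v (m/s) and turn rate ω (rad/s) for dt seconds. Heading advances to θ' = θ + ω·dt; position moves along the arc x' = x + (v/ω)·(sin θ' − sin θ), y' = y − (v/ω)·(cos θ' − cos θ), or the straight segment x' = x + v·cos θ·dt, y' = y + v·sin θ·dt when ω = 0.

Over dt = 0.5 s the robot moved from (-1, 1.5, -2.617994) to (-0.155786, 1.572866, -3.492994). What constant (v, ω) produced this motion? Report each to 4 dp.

Δθ = -3.492994 − -2.617994 = -0.875000
ω = Δθ/dt = -0.875000/0.5 = -1.7500
R = Δx/(sin θ' − sin θ) = 1.0000
v = R·ω = 1.0000·-1.7500 = -1.7500

v = -1.7500, ω = -1.7500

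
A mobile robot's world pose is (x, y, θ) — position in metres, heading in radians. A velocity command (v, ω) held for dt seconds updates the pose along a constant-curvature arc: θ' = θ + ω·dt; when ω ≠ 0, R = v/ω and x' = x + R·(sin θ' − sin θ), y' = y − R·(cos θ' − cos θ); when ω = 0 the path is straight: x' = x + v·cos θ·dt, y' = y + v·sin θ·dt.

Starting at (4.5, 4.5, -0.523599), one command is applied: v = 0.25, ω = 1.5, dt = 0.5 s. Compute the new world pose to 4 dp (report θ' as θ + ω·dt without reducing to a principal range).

θ' = -0.5236 + 1.5·0.5 = 0.2264
R = v/ω = 0.25/1.5 = 0.1667
x' = 4.5 + 0.1667·(sin 0.2264 − sin -0.5236) = 4.6207
y' = 4.5 − 0.1667·(cos 0.2264 − cos -0.5236) = 4.4819

(4.6207, 4.4819, 0.2264)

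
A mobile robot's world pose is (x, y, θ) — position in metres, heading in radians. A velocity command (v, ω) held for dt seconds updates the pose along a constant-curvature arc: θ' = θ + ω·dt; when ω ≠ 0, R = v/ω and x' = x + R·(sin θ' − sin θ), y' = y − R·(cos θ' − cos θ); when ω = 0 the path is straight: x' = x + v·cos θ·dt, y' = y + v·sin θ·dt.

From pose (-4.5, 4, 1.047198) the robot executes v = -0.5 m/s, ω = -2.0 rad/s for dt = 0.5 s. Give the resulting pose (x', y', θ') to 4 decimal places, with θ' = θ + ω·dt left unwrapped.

θ' = 1.0472 + -2.0·0.5 = 0.0472
R = v/ω = -0.5/-2.0 = 0.2500
x' = -4.5 + 0.2500·(sin 0.0472 − sin 1.0472) = -4.7047
y' = 4 − 0.2500·(cos 0.0472 − cos 1.0472) = 3.8753

(-4.7047, 3.8753, 0.0472)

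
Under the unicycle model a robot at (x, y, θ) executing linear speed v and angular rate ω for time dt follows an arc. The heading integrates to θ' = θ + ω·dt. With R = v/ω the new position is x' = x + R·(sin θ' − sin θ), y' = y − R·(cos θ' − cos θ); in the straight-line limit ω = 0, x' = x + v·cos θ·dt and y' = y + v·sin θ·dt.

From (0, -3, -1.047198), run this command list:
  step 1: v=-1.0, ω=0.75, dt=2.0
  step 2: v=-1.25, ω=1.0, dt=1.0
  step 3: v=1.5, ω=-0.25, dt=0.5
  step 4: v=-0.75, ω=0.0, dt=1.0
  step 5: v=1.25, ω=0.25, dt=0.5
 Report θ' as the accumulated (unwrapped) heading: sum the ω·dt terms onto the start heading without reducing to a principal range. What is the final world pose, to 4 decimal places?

step 1: θ'=0.4528 (R=-1.3333) → pose (-1.7380, -2.4677, 0.4528)
step 2: θ'=1.4528 (R=-1.2500) → pose (-2.4325, -3.4446, 1.4528)
step 3: θ'=1.3278 (R=-6.0000) → pose (-2.2979, -2.7072, 1.3278)
step 4: θ'=1.3278 (straight) → pose (-2.4784, -3.4352, 1.3278)
step 5: θ'=1.4528 (R=5.0000) → pose (-2.3663, -2.8208, 1.4528)

(-2.3663, -2.8208, 1.4528)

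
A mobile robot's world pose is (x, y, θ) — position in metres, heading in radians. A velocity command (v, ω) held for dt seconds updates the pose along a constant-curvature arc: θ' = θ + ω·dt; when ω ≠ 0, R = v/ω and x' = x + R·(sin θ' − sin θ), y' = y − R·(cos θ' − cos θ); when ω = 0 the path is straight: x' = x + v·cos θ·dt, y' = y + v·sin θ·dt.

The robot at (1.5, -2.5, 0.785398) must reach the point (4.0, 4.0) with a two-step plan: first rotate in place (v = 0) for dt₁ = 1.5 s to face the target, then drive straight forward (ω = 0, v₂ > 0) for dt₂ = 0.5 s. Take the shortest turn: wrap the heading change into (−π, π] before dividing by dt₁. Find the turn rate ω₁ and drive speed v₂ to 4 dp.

heading to target = atan2(4−-2.5, 4−1.5) = 1.2036
Δθ = wrap(1.2036 − 0.7854) = 0.4182; ω₁ = Δθ/dt₁ = 0.2788
distance = √((4−1.5)² + (4−-2.5)²) = 6.9642; v₂ = distance/dt₂ = 13.9284

ω₁ = 0.2788, v₂ = 13.9284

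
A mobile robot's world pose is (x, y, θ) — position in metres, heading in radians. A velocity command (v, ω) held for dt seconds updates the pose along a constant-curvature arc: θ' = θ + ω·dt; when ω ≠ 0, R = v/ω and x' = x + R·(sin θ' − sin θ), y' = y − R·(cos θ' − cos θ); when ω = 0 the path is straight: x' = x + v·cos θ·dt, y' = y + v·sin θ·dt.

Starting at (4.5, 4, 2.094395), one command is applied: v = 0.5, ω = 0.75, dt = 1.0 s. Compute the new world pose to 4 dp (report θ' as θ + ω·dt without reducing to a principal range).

θ' = 2.0944 + 0.75·1.0 = 2.8444
R = v/ω = 0.5/0.75 = 0.6667
x' = 4.5 + 0.6667·(sin 2.8444 − sin 2.0944) = 4.1179
y' = 4 − 0.6667·(cos 2.8444 − cos 2.0944) = 4.3041

(4.1179, 4.3041, 2.8444)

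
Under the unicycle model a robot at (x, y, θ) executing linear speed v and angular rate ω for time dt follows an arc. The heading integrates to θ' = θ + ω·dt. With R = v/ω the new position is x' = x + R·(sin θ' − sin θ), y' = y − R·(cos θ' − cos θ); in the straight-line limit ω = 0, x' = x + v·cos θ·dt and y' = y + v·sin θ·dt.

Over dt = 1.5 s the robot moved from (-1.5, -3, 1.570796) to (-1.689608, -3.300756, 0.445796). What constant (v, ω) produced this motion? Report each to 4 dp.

Δθ = 0.445796 − 1.570796 = -1.125000
ω = Δθ/dt = -1.125000/1.5 = -0.7500
R = −Δy/(cos θ' − cos θ) = 0.3333
v = R·ω = 0.3333·-0.7500 = -0.2500

v = -0.2500, ω = -0.7500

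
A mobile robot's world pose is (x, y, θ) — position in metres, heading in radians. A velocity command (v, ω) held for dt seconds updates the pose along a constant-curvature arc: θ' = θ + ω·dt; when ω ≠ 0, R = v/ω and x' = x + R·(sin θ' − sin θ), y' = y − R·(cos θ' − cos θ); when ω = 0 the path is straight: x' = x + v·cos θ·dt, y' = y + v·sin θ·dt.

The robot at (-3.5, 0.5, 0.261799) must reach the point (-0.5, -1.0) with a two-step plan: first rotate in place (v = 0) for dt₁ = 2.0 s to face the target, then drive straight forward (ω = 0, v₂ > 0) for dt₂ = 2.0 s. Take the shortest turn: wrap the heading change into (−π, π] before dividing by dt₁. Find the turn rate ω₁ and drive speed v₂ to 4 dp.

ω₁ = -0.3627, v₂ = 1.6771

heading to target = atan2(-1−0.5, -0.5−-3.5) = -0.4636
Δθ = wrap(-0.4636 − 0.2618) = -0.7254; ω₁ = Δθ/dt₁ = -0.3627
distance = √((-0.5−-3.5)² + (-1−0.5)²) = 3.3541; v₂ = distance/dt₂ = 1.6771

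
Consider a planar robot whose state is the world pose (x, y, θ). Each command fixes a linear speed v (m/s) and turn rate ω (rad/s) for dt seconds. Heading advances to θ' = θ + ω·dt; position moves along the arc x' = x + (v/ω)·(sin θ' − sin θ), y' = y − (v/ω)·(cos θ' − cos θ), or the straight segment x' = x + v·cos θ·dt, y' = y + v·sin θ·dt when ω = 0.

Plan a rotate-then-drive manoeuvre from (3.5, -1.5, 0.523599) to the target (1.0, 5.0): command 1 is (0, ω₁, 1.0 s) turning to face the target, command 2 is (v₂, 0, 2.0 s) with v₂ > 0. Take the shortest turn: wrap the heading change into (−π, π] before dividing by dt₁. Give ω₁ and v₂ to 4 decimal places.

heading to target = atan2(5−-1.5, 1−3.5) = 1.9380
Δθ = wrap(1.9380 − 0.5236) = 1.4144; ω₁ = Δθ/dt₁ = 1.4144
distance = √((1−3.5)² + (5−-1.5)²) = 6.9642; v₂ = distance/dt₂ = 3.4821

ω₁ = 1.4144, v₂ = 3.4821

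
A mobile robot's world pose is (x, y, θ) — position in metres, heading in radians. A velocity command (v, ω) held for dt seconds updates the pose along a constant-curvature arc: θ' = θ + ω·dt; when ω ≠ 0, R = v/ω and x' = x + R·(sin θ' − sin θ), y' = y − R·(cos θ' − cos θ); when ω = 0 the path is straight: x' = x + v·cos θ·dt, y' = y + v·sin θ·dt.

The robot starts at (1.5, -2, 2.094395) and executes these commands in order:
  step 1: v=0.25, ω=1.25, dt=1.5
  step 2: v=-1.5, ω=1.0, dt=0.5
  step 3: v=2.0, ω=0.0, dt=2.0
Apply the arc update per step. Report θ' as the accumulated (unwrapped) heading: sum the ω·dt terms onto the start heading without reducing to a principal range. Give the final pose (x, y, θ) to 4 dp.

(0.5683, -5.1934, 4.4694)

step 1: θ'=3.9694 (R=0.2000) → pose (1.1795, -1.9647, 3.9694)
step 2: θ'=4.4694 (R=-1.5000) → pose (1.5308, -1.3109, 4.4694)
step 3: θ'=4.4694 (straight) → pose (0.5683, -5.1934, 4.4694)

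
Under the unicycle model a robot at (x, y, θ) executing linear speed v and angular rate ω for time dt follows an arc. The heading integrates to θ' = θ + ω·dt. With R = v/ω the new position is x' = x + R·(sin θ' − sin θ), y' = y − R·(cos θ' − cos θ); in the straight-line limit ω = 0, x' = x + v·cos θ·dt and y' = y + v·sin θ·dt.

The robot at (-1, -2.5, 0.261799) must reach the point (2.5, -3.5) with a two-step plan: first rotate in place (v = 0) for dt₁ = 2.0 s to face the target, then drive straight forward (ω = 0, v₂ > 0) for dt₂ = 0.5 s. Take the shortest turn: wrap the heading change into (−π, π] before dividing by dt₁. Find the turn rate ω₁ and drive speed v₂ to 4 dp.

ω₁ = -0.2700, v₂ = 7.2801

heading to target = atan2(-3.5−-2.5, 2.5−-1) = -0.2783
Δθ = wrap(-0.2783 − 0.2618) = -0.5401; ω₁ = Δθ/dt₁ = -0.2700
distance = √((2.5−-1)² + (-3.5−-2.5)²) = 3.6401; v₂ = distance/dt₂ = 7.2801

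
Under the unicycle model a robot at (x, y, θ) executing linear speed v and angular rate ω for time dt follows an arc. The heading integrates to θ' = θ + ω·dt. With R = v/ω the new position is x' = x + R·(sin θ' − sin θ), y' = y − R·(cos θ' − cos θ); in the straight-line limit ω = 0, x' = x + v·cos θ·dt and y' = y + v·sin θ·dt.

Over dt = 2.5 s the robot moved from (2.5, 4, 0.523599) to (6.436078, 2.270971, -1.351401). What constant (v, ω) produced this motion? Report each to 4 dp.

v = 2.0000, ω = -0.7500

Δθ = -1.351401 − 0.523599 = -1.875000
ω = Δθ/dt = -1.875000/2.5 = -0.7500
R = Δx/(sin θ' − sin θ) = -2.6667
v = R·ω = -2.6667·-0.7500 = 2.0000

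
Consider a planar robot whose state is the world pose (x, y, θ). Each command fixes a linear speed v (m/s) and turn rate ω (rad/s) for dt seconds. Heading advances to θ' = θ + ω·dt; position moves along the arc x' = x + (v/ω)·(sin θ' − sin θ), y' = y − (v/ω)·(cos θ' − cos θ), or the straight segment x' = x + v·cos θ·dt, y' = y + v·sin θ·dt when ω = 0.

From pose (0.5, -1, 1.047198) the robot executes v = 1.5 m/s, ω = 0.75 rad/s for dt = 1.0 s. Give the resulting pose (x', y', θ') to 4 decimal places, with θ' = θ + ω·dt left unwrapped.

(0.7169, 0.4489, 1.7972)

θ' = 1.0472 + 0.75·1.0 = 1.7972
R = v/ω = 1.5/0.75 = 2.0000
x' = 0.5 + 2.0000·(sin 1.7972 − sin 1.0472) = 0.7169
y' = -1 − 2.0000·(cos 1.7972 − cos 1.0472) = 0.4489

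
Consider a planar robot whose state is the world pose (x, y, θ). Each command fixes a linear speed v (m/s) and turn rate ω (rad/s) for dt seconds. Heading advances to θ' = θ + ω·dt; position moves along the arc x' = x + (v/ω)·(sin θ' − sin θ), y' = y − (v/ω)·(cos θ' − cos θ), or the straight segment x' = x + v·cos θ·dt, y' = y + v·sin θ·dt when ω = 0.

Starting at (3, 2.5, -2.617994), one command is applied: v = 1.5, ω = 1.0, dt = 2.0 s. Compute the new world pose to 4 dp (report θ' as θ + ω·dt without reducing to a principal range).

(2.8809, -0.0216, -0.6180)

θ' = -2.6180 + 1.0·2.0 = -0.6180
R = v/ω = 1.5/1.0 = 1.5000
x' = 3 + 1.5000·(sin -0.6180 − sin -2.6180) = 2.8809
y' = 2.5 − 1.5000·(cos -0.6180 − cos -2.6180) = -0.0216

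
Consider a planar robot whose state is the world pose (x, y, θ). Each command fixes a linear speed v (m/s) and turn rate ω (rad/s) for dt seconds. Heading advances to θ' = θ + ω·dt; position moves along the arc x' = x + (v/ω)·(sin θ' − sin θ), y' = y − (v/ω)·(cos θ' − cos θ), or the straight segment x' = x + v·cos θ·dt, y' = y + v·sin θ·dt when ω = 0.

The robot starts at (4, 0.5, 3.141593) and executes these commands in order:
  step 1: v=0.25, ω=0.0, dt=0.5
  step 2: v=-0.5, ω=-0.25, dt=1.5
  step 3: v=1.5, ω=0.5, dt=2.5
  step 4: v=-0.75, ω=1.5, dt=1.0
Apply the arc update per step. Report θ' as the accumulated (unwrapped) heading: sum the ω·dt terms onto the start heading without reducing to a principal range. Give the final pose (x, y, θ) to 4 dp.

step 1: θ'=3.1416 (straight) → pose (3.8750, 0.5000, 3.1416)
step 2: θ'=2.7666 (R=2.0000) → pose (4.6075, 0.3610, 2.7666)
step 3: θ'=4.0166 (R=3.0000) → pose (1.2061, -0.5075, 4.0166)
step 4: θ'=5.5166 (R=-0.5000) → pose (1.1692, 0.1731, 5.5166)

(1.1692, 0.1731, 5.5166)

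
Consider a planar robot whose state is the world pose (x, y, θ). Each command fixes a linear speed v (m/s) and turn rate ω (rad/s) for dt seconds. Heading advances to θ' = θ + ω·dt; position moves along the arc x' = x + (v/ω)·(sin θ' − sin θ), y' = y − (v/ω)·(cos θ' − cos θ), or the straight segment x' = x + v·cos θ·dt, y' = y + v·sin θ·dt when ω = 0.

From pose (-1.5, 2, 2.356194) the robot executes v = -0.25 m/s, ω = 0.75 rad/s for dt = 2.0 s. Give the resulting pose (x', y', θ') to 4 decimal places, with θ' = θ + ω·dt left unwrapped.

θ' = 2.3562 + 0.75·2.0 = 3.8562
R = v/ω = -0.25/0.75 = -0.3333
x' = -1.5 + -0.3333·(sin 3.8562 − sin 2.3562) = -1.0459
y' = 2 − -0.3333·(cos 3.8562 − cos 2.3562) = 1.9839

(-1.0459, 1.9839, 3.8562)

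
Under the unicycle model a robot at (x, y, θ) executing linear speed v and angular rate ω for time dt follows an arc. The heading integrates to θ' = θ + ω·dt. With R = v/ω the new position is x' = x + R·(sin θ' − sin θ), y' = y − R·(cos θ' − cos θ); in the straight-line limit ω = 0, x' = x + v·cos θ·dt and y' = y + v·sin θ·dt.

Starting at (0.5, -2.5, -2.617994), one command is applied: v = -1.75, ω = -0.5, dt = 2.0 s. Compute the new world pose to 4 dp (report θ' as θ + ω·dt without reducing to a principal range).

θ' = -2.6180 + -0.5·2.0 = -3.6180
R = v/ω = -1.75/-0.5 = 3.5000
x' = 0.5 + 3.5000·(sin -3.6180 − sin -2.6180) = 3.8550
y' = -2.5 − 3.5000·(cos -3.6180 − cos -2.6180) = -2.4208

(3.8550, -2.4208, -3.6180)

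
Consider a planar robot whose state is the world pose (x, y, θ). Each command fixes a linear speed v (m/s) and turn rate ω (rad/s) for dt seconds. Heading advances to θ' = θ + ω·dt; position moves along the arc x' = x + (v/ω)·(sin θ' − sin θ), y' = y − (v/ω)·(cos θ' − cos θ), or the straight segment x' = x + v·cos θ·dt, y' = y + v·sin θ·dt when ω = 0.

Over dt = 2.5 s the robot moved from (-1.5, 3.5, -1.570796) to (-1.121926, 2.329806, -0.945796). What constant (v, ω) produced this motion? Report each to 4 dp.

v = 0.5000, ω = 0.2500

Δθ = -0.945796 − -1.570796 = 0.625000
ω = Δθ/dt = 0.625000/2.5 = 0.2500
R = −Δy/(cos θ' − cos θ) = 2.0000
v = R·ω = 2.0000·0.2500 = 0.5000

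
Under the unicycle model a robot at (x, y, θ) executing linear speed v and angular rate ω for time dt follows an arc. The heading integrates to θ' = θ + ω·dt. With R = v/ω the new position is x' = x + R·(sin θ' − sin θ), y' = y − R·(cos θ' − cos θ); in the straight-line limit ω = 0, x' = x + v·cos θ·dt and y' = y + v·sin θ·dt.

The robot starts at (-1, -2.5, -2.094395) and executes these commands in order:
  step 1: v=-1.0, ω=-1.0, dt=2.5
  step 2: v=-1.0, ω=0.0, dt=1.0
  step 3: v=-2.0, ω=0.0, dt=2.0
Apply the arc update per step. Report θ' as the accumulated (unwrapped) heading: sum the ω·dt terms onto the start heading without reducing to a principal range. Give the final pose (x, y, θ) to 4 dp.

(1.4477, -7.8475, -4.5944)

step 1: θ'=-4.5944 (R=1.0000) → pose (0.8591, -2.8823, -4.5944)
step 2: θ'=-4.5944 (straight) → pose (0.9768, -3.8753, -4.5944)
step 3: θ'=-4.5944 (straight) → pose (1.4477, -7.8475, -4.5944)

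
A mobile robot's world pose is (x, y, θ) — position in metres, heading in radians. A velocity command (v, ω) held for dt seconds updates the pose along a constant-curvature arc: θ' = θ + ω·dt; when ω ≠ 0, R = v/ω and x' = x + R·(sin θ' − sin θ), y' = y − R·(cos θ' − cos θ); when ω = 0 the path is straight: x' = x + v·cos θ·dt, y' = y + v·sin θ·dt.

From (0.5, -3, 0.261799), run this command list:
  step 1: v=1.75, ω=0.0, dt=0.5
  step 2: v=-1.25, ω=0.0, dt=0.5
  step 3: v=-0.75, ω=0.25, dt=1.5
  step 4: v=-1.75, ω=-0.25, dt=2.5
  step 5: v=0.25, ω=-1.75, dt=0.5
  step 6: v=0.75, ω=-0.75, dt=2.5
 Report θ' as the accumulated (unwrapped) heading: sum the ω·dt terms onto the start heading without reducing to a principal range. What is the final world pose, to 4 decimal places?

(-4.6029, -6.4123, -2.7382)

step 1: θ'=0.2618 (straight) → pose (1.3452, -2.7735, 0.2618)
step 2: θ'=0.2618 (straight) → pose (0.7415, -2.9353, 0.2618)
step 3: θ'=0.6368 (R=-3.0000) → pose (-0.2659, -3.4211, 0.6368)
step 4: θ'=0.0118 (R=7.0000) → pose (-4.3457, -4.7926, 0.0118)
step 5: θ'=-0.8632 (R=-0.1429) → pose (-4.2355, -4.8425, -0.8632)
step 6: θ'=-2.7382 (R=-1.0000) → pose (-4.6029, -6.4123, -2.7382)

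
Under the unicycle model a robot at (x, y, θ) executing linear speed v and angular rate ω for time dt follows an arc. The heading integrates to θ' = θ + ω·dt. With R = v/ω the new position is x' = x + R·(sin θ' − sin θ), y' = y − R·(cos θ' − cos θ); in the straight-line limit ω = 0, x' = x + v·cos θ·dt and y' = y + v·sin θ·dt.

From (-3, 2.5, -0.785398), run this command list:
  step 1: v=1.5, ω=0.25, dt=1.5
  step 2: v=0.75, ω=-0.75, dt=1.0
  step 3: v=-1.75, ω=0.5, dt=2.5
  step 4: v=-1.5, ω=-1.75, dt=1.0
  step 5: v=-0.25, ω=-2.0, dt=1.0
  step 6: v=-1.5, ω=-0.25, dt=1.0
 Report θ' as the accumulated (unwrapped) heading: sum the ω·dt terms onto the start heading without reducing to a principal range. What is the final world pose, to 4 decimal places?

step 1: θ'=-0.4104 (R=6.0000) → pose (-1.1512, 1.2409, -0.4104)
step 2: θ'=-1.1604 (R=-1.0000) → pose (-0.6332, 0.7229, -1.1604)
step 3: θ'=0.0896 (R=-3.5000) → pose (-4.1558, 2.8124, 0.0896)
step 4: θ'=-1.6604 (R=0.8571) → pose (-5.0862, 3.7428, -1.6604)
step 5: θ'=-3.6604 (R=0.1250) → pose (-4.8997, 3.8402, -3.6604)
step 6: θ'=-3.9104 (R=6.0000) → pose (-3.7031, 2.9422, -3.9104)

(-3.7031, 2.9422, -3.9104)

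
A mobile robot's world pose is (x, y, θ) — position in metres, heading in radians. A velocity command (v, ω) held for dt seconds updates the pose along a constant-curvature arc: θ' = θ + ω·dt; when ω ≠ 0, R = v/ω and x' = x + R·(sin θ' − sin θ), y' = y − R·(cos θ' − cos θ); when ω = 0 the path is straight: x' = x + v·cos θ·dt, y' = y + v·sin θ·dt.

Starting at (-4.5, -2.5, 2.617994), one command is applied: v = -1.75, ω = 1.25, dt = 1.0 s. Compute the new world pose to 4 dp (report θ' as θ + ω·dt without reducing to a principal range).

θ' = 2.6180 + 1.25·1.0 = 3.8680
R = v/ω = -1.75/1.25 = -1.4000
x' = -4.5 + -1.4000·(sin 3.8680 − sin 2.6180) = -2.8701
y' = -2.5 − -1.4000·(cos 3.8680 − cos 2.6180) = -2.3342

(-2.8701, -2.3342, 3.8680)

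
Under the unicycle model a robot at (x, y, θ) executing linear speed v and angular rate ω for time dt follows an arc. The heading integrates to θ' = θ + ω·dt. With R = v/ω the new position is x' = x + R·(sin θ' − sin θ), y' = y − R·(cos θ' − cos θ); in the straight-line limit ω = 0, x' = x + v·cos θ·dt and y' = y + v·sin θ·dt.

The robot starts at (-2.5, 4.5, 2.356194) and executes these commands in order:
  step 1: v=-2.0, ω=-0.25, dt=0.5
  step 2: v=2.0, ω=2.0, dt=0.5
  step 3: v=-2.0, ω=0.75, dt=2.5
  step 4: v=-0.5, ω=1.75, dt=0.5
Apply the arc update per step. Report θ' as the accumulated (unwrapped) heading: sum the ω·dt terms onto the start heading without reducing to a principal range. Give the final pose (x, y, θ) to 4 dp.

(-0.6730, 7.9755, 5.9812)

step 1: θ'=2.2312 (R=8.0000) → pose (-1.8389, 3.7506, 2.2312)
step 2: θ'=3.2312 (R=1.0000) → pose (-2.7181, 4.1332, 3.2312)
step 3: θ'=5.1062 (R=-2.6667) → pose (-0.4942, 7.8123, 5.1062)
step 4: θ'=5.9812 (R=-0.2857) → pose (-0.6730, 7.9755, 5.9812)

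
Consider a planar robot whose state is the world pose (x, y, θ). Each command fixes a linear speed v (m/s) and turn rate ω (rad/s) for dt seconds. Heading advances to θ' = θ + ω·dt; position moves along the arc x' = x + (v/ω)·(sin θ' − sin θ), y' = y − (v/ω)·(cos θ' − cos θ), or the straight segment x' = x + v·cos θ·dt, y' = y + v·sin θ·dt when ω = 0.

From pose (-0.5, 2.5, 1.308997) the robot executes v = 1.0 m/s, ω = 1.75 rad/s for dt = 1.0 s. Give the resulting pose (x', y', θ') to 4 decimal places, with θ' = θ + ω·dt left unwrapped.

θ' = 1.3090 + 1.75·1.0 = 3.0590
R = v/ω = 1.0/1.75 = 0.5714
x' = -0.5 + 0.5714·(sin 3.0590 − sin 1.3090) = -1.0048
y' = 2.5 − 0.5714·(cos 3.0590 − cos 1.3090) = 3.2174

(-1.0048, 3.2174, 3.0590)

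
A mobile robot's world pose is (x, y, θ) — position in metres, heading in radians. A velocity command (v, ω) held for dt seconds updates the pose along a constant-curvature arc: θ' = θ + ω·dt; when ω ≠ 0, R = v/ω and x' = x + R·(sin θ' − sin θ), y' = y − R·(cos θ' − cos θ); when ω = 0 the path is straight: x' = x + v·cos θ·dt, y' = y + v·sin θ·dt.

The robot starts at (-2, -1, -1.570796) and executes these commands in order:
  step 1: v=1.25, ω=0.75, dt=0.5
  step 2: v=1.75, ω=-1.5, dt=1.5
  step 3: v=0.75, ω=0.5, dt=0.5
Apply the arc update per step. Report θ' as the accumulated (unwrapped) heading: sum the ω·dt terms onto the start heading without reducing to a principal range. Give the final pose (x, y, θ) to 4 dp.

(-3.6873, -3.0842, -3.1958)

step 1: θ'=-1.1958 (R=1.6667) → pose (-1.8842, -1.6105, -1.1958)
step 2: θ'=-3.4458 (R=-1.1667) → pose (-3.3192, -3.1509, -3.4458)
step 3: θ'=-3.1958 (R=1.5000) → pose (-3.6873, -3.0842, -3.1958)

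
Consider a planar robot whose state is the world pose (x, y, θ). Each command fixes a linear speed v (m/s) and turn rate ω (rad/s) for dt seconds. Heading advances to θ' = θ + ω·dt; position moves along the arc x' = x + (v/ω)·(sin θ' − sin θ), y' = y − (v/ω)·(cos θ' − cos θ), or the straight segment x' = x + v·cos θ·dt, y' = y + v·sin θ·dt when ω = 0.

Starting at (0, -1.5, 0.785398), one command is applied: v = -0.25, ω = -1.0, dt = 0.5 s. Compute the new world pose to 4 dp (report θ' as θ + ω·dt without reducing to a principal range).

θ' = 0.7854 + -1.0·0.5 = 0.2854
R = v/ω = -0.25/-1.0 = 0.2500
x' = 0 + 0.2500·(sin 0.2854 − sin 0.7854) = -0.1064
y' = -1.5 − 0.2500·(cos 0.2854 − cos 0.7854) = -1.5631

(-0.1064, -1.5631, 0.2854)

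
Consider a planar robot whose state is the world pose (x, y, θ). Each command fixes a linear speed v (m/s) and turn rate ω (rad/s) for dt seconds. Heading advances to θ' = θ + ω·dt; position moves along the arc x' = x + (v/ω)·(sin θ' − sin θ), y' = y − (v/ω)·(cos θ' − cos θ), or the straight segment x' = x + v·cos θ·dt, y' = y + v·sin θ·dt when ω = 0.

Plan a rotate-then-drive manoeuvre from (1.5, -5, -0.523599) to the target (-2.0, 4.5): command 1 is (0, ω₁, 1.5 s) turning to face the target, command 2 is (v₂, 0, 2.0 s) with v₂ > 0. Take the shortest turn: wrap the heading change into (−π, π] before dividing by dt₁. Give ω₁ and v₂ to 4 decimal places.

ω₁ = 1.6316, v₂ = 5.0621

heading to target = atan2(4.5−-5, -2−1.5) = 1.9238
Δθ = wrap(1.9238 − -0.5236) = 2.4474; ω₁ = Δθ/dt₁ = 1.6316
distance = √((-2−1.5)² + (4.5−-5)²) = 10.1242; v₂ = distance/dt₂ = 5.0621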